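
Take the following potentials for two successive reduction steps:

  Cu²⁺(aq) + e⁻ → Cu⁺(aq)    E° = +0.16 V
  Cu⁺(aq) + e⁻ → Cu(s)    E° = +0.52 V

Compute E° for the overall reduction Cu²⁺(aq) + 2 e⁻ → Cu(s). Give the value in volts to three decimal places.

Adding the free-energy changes (−nFE°) of the two steps gives −n₃FE°₃ = −n₁FE°₁ − n₂FE°₂.
E°₃ = (1×+0.16 + 1×+0.52) / 2 = (+0.680) / 2 = +0.340 V.

+0.340 V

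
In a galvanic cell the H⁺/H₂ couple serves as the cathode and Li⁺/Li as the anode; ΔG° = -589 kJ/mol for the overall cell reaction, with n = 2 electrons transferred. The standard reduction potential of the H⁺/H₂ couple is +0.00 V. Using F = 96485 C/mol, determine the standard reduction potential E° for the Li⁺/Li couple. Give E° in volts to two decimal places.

-3.05 V

E°cell = −ΔG°/(nF) = −(-589×10³)/((2)(96485)) = +3.052 V.
Since H⁺/H₂ is the cathode and Li⁺/Li the anode, E°cell = E°(H⁺/H₂) − E°(Li⁺/Li).
So E°(Li⁺/Li) = E°(H⁺/H₂) − E°cell = (+0.00) − (+3.052) = -3.05 V.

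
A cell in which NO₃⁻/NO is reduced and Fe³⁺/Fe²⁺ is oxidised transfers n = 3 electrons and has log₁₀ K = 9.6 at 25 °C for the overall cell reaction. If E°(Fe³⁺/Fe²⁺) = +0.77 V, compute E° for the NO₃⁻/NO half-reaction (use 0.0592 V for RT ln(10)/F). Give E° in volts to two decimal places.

E°cell = (0.0592/n)·log K = (0.0592/3)(9.6) = +0.189 V.
Since NO₃⁻/NO is the cathode and Fe³⁺/Fe²⁺ the anode, E°cell = E°(NO₃⁻/NO) − E°(Fe³⁺/Fe²⁺).
So E°(NO₃⁻/NO) = E°cell + E°(Fe³⁺/Fe²⁺) = +0.189 + (+0.77) = +0.96 V.

+0.96 V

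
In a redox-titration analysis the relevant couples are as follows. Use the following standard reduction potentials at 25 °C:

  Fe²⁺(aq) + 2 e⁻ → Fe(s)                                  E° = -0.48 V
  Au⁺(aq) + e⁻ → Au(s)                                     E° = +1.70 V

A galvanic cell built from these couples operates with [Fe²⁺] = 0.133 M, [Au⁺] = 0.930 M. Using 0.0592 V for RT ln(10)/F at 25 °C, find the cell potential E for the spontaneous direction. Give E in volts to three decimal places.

Au⁺/Au is the cathode (higher E°), Fe²⁺/Fe the anode: E°cell = +1.70 − (-0.48) = +2.18 V, n = 2.
Overall: 2 Au⁺(aq) + Fe(s) → 2 Au(s) + Fe²⁺(aq)
Q = [Fe²⁺] / ([Au⁺]^2); log Q = -0.813.
E = E° − (0.0592/n) log Q = +2.18 − (0.0592/2)(-0.813) = +2.204 V.

+2.204 V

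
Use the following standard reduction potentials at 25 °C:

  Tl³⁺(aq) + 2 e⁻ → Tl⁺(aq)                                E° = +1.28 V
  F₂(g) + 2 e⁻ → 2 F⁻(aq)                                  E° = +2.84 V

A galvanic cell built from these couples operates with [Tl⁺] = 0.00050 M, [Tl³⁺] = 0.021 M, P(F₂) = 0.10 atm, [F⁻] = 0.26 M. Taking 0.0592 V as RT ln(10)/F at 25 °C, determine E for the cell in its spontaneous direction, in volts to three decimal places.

F₂/F⁻ is the cathode (higher E°), Tl³⁺/Tl⁺ the anode: E°cell = +2.84 − (+1.28) = +1.56 V, n = 2.
Overall: F₂(g) + Tl⁺(aq) → 2 F⁻(aq) + Tl³⁺(aq)
Q = [F⁻]^2·[Tl³⁺] / (P(F₂)·[Tl⁺]); log Q = 1.453.
E = E° − (0.0592/n) log Q = +1.56 − (0.0592/2)(1.453) = +1.517 V.

+1.517 V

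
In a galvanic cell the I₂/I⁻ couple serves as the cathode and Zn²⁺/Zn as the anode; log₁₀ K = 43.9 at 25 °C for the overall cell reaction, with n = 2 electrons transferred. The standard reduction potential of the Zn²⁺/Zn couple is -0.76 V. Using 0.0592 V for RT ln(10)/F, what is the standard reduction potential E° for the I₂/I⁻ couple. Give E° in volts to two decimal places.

E°cell = (0.0592/n)·log K = (0.0592/2)(43.9) = +1.299 V.
Since I₂/I⁻ is the cathode and Zn²⁺/Zn the anode, E°cell = E°(I₂/I⁻) − E°(Zn²⁺/Zn).
So E°(I₂/I⁻) = E°cell + E°(Zn²⁺/Zn) = +1.299 + (-0.76) = +0.54 V.

+0.54 V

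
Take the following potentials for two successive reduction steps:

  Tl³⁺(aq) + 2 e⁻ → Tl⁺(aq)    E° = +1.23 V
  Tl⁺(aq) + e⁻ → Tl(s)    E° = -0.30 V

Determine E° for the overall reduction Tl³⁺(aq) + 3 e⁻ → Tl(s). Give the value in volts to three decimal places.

+0.720 V

Since ΔG° = −nFE° is additive over sequential reductions, n₃E°₃ = n₁E°₁ + n₂E°₂.
E°₃ = (2×+1.23 + 1×-0.30) / 3 = (+2.160) / 3 = +0.720 V.
Simply averaging or adding the two E° values would be wrong; the electron-weighted sum is required.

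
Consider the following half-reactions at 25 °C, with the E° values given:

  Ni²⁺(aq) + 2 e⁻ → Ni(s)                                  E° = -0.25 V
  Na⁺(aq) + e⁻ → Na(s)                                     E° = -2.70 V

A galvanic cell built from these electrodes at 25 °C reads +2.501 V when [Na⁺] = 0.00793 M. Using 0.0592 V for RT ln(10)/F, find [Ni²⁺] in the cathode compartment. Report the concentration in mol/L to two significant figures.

0.0033 M

Ni²⁺/Ni is the cathode, Na⁺/Na the anode: E°cell = +2.45 V, n = 2.
Overall reaction: Ni²⁺(aq) + 2 Na(s) → Ni(s) + 2 Na⁺(aq); Q = [Na⁺]^2/[Ni²⁺]^1.
From E = E° − (0.0592/n) log Q: log Q = (E° − E)·n/0.0592 = (+2.45 − (+2.501))·2/0.0592 = -1.7230.
So 1·log[Ni²⁺] = 2·log(0.00793) − log Q = -4.2015 − (-1.7230) = -2.4785; [Ni²⁺] = 10^(-2.4785) ≈ 0.0033 M.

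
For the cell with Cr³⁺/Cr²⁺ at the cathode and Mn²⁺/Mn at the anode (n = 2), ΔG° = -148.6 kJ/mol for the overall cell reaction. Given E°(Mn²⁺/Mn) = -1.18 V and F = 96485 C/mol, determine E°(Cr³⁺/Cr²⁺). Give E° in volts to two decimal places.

E°cell = −ΔG°/(nF) = −(-148.6×10³)/((2)(96485)) = +0.770 V.
Since Cr³⁺/Cr²⁺ is the cathode and Mn²⁺/Mn the anode, E°cell = E°(Cr³⁺/Cr²⁺) − E°(Mn²⁺/Mn).
So E°(Cr³⁺/Cr²⁺) = E°cell + E°(Mn²⁺/Mn) = +0.770 + (-1.18) = -0.41 V.

-0.41 V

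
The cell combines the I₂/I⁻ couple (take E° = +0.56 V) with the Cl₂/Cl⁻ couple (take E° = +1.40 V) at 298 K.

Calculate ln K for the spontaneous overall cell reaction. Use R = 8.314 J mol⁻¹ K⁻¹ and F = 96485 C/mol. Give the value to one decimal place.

65.4

Cathode: Cl₂/Cl⁻; anode: I₂/I⁻. E°cell = (+1.40) − (+0.56) = +0.84 V, with n = 2.
ΔG° = −nFE° = −RT ln K, so ln K = nFE°/(RT) = (2)(96485)(+0.84) / ((8.314)(298)) = 65.425.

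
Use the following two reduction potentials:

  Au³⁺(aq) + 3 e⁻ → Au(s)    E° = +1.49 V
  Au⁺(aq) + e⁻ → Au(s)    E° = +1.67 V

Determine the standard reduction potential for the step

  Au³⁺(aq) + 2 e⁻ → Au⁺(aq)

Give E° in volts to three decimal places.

+1.400 V

Sequential free energies add, so n₃E°₃ = n₁E°₁ + n₂E°₂.
With n₃ = 3, and the known step contributing 1×(+1.67) V, the unknown satisfies 2·E° = 3×(+1.49) − 1×(+1.67) = +2.800.
E° = +2.800 / 2 = +1.400 V.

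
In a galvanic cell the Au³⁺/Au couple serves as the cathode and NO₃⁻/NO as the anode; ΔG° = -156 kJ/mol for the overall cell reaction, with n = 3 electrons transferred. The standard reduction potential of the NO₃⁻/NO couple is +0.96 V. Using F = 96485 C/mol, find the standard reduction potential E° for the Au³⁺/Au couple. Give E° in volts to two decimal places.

+1.50 V

E°cell = −ΔG°/(nF) = −(-156×10³)/((3)(96485)) = +0.539 V.
Since Au³⁺/Au is the cathode and NO₃⁻/NO the anode, E°cell = E°(Au³⁺/Au) − E°(NO₃⁻/NO).
So E°(Au³⁺/Au) = E°cell + E°(NO₃⁻/NO) = +0.539 + (+0.96) = +1.50 V.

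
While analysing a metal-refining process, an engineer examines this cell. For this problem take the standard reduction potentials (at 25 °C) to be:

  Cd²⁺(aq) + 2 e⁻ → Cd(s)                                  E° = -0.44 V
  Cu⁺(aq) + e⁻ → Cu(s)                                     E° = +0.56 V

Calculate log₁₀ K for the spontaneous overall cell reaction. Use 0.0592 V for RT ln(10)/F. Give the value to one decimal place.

Cathode: Cu⁺/Cu; anode: Cd²⁺/Cd. E°cell = +1.00 V, n = 2.
log K = nE°cell / 0.0592 = (2)(+1.00) / 0.0592 = 33.8.

33.8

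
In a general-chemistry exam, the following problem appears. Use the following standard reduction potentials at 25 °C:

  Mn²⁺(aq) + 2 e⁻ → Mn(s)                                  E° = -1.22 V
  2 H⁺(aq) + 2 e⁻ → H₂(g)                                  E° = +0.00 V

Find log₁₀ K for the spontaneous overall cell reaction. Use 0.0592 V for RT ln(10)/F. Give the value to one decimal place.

41.2

Cathode: H⁺/H₂; anode: Mn²⁺/Mn. E°cell = +1.22 V, n = 2.
log K = nE°cell / 0.0592 = (2)(+1.22) / 0.0592 = 41.2.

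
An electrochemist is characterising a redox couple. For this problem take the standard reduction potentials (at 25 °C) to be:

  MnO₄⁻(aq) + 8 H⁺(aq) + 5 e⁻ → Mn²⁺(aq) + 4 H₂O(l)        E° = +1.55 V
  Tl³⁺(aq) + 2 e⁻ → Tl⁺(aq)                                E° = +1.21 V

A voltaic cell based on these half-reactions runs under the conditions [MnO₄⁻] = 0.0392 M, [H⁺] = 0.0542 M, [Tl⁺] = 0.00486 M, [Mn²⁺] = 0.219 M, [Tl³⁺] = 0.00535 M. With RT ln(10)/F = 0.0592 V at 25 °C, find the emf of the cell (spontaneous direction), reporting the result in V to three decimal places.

+0.210 V

MnO₄⁻/Mn²⁺ is the cathode (higher E°), Tl³⁺/Tl⁺ the anode: E°cell = +1.55 − (+1.21) = +0.34 V, n = 10.
Overall: 2 MnO₄⁻(aq) + 16 H⁺(aq) + 5 Tl⁺(aq) → 2 Mn²⁺(aq) + 8 H₂O(l) + 5 Tl³⁺(aq)
Q = [Mn²⁺]^2·[Tl³⁺]^5 / ([MnO₄⁻]^2·[H⁺]^16·[Tl⁺]^5); log Q = 21.959.
E = E° − (0.0592/n) log Q = +0.34 − (0.0592/10)(21.959) = +0.210 V.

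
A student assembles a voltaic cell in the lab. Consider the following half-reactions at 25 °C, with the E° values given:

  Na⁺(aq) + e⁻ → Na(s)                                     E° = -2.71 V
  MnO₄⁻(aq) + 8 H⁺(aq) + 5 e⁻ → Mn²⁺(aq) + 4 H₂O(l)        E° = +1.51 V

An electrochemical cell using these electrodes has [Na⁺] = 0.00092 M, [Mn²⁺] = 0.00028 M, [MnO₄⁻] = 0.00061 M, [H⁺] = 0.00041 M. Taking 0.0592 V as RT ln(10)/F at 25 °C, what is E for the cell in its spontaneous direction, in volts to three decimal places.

+4.083 V

MnO₄⁻/Mn²⁺ is the cathode (higher E°), Na⁺/Na the anode: E°cell = +1.51 − (-2.71) = +4.22 V, n = 5.
Overall: MnO₄⁻(aq) + 8 H⁺(aq) + 5 Na(s) → Mn²⁺(aq) + 4 H₂O(l) + 5 Na⁺(aq)
Q = [Mn²⁺]·[Na⁺]^5 / ([MnO₄⁻]·[H⁺]^8); log Q = 11.578.
E = E° − (0.0592/n) log Q = +4.22 − (0.0592/5)(11.578) = +4.083 V.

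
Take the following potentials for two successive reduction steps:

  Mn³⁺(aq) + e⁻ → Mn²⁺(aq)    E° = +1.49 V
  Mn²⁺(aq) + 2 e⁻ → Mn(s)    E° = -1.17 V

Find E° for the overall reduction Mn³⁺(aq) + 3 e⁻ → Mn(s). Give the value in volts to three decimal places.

Adding the free-energy changes (−nFE°) of the two steps gives −n₃FE°₃ = −n₁FE°₁ − n₂FE°₂.
E°₃ = (1×+1.49 + 2×-1.17) / 3 = (-0.850) / 3 = -0.283 V.

-0.283 V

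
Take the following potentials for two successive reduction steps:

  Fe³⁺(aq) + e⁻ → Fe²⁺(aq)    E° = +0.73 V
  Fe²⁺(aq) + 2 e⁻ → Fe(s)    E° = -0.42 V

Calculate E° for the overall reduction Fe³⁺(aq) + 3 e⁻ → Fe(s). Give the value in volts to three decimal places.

Adding the free-energy changes (−nFE°) of the two steps gives −n₃FE°₃ = −n₁FE°₁ − n₂FE°₂.
E°₃ = (1×+0.73 + 2×-0.42) / 3 = (-0.110) / 3 = -0.037 V.

-0.037 V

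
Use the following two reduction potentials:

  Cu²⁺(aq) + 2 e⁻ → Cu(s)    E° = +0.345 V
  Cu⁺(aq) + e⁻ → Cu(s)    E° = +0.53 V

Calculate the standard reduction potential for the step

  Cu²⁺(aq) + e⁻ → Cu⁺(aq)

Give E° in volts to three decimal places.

+0.160 V

Sequential free energies add, so n₃E°₃ = n₁E°₁ + n₂E°₂.
With n₃ = 2, and the known step contributing 1×(+0.53) V, the unknown satisfies 1·E° = 2×(+0.345) − 1×(+0.53) = +0.160.
E° = +0.160 / 1 = +0.160 V.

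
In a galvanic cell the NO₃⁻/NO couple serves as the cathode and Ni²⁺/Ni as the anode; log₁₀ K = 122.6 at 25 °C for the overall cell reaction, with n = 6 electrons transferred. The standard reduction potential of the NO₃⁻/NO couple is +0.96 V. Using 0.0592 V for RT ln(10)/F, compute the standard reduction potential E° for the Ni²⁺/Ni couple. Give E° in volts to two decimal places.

-0.25 V

E°cell = (0.0592/n)·log K = (0.0592/6)(122.6) = +1.210 V.
Since NO₃⁻/NO is the cathode and Ni²⁺/Ni the anode, E°cell = E°(NO₃⁻/NO) − E°(Ni²⁺/Ni).
So E°(Ni²⁺/Ni) = E°(NO₃⁻/NO) − E°cell = (+0.96) − (+1.210) = -0.25 V.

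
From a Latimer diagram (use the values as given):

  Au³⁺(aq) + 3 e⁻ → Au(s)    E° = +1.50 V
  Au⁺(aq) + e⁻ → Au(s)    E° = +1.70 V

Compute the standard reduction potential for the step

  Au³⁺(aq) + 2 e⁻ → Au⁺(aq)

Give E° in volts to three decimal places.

+1.400 V

Sequential free energies add, so n₃E°₃ = n₁E°₁ + n₂E°₂.
With n₃ = 3, and the known step contributing 1×(+1.70) V, the unknown satisfies 2·E° = 3×(+1.50) − 1×(+1.70) = +2.800.
E° = +2.800 / 2 = +1.400 V.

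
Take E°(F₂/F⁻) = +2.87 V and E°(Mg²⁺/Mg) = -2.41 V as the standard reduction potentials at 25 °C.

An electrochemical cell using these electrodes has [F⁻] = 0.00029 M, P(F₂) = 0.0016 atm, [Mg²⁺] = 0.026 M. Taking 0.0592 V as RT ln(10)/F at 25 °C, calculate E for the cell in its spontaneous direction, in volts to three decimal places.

F₂/F⁻ is the cathode (higher E°), Mg²⁺/Mg the anode: E°cell = +2.87 − (-2.41) = +5.28 V, n = 2.
Overall: F₂(g) + Mg(s) → 2 F⁻(aq) + Mg²⁺(aq)
Q = [F⁻]^2·[Mg²⁺] / (P(F₂)); log Q = -5.864.
E = E° − (0.0592/n) log Q = +5.28 − (0.0592/2)(-5.864) = +5.454 V.

+5.454 V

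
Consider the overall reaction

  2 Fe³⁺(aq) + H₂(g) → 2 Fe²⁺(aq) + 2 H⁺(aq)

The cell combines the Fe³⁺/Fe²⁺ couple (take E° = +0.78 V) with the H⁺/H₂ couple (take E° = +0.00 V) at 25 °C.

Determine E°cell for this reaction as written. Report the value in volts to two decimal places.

+0.78 V

The Fe³⁺/Fe²⁺ couple has the higher reduction potential, so it is the cathode; H⁺/H₂ is oxidised at the anode.
E°cell = E°(cathode) − E°(anode) = (+0.78) − (+0.00) = +0.78 V.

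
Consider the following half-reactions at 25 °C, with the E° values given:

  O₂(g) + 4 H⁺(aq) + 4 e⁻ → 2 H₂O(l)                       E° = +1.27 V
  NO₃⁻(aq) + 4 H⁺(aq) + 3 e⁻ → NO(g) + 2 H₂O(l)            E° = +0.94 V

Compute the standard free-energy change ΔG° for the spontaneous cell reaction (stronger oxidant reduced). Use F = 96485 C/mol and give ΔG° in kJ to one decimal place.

O₂/H₂O (E° = +1.27 V) is the cathode; NO₃⁻/NO (E° = +0.94 V) is the anode, so E°cell = +0.33 V.
Balancing electrons gives n = 12 (lcm of 4 and 3).
ΔG° = −nFE° = −(12)(96485)(+0.33) = -382,081 J = -382.1 kJ.

-382.1 kJ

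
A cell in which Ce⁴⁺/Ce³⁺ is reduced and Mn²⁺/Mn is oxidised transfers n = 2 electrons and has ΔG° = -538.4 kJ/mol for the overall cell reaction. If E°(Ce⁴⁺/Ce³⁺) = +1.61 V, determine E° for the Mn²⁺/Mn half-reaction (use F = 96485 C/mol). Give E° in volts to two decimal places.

-1.18 V

E°cell = −ΔG°/(nF) = −(-538.4×10³)/((2)(96485)) = +2.790 V.
Since Ce⁴⁺/Ce³⁺ is the cathode and Mn²⁺/Mn the anode, E°cell = E°(Ce⁴⁺/Ce³⁺) − E°(Mn²⁺/Mn).
So E°(Mn²⁺/Mn) = E°(Ce⁴⁺/Ce³⁺) − E°cell = (+1.61) − (+2.790) = -1.18 V.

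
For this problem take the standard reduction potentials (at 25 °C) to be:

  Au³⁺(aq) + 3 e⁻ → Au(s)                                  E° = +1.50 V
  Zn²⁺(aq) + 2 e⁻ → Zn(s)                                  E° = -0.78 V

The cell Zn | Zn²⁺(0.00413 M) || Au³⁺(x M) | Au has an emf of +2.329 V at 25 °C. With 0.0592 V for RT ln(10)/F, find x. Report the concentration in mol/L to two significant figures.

0.081 M

Au³⁺/Au is the cathode, Zn²⁺/Zn the anode: E°cell = +2.28 V, n = 6.
Overall reaction: 2 Au³⁺(aq) + 3 Zn(s) → 2 Au(s) + 3 Zn²⁺(aq); Q = [Zn²⁺]^3/[Au³⁺]^2.
From E = E° − (0.0592/n) log Q: log Q = (E° − E)·n/0.0592 = (+2.28 − (+2.329))·6/0.0592 = -4.9662.
So 2·log[Au³⁺] = 3·log(0.00413) − log Q = -7.1521 − (-4.9662) = -2.1859; log[Au³⁺] = -2.1859 / 2 = -1.0930; [Au³⁺] = 10^(-1.0930) ≈ 0.081 M.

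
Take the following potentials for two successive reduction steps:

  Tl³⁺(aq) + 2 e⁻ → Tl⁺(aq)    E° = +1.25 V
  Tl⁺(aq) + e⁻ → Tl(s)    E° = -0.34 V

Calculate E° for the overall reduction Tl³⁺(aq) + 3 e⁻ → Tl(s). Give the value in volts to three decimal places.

Standard free energies of sequential steps add: ΔG°₃ = ΔG°₁ + ΔG°₂, so n₃E°₃ = n₁E°₁ + n₂E°₂.
E°₃ = (2×+1.25 + 1×-0.34) / 3 = (+2.160) / 3 = +0.720 V.

+0.720 V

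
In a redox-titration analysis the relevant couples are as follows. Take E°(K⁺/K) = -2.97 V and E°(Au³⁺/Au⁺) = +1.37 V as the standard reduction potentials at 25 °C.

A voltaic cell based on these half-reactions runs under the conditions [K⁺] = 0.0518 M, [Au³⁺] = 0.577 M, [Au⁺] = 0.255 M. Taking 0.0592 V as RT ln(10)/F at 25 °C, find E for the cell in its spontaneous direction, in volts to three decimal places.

+4.427 V

Au³⁺/Au⁺ is the cathode (higher E°), K⁺/K the anode: E°cell = +1.37 − (-2.97) = +4.34 V, n = 2.
Overall: Au³⁺(aq) + 2 K(s) → Au⁺(aq) + 2 K⁺(aq)
Q = [Au⁺]·[K⁺]^2 / ([Au³⁺]); log Q = -2.926.
E = E° − (0.0592/n) log Q = +4.34 − (0.0592/2)(-2.926) = +4.427 V.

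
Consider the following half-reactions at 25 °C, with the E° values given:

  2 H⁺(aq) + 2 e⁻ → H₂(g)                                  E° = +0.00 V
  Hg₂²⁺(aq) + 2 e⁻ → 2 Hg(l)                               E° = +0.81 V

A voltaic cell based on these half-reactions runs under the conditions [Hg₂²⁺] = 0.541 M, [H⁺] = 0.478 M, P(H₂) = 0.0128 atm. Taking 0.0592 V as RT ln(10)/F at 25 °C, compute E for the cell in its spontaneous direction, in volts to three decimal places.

Hg₂²⁺/Hg is the cathode (higher E°), H⁺/H₂ the anode: E°cell = +0.81 − (+0.00) = +0.81 V, n = 2.
Overall: Hg₂²⁺(aq) + H₂(g) → 2 Hg(l) + 2 H⁺(aq)
Q = [H⁺]^2 / ([Hg₂²⁺]·P(H₂)); log Q = 1.518.
E = E° − (0.0592/n) log Q = +0.81 − (0.0592/2)(1.518) = +0.765 V.

+0.765 V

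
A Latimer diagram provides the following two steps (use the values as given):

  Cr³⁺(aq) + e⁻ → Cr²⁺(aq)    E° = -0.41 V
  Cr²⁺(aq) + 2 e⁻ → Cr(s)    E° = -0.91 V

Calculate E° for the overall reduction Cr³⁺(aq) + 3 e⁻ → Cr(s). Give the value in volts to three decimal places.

-0.743 V

Since ΔG° = −nFE° is additive over sequential reductions, n₃E°₃ = n₁E°₁ + n₂E°₂.
E°₃ = (1×-0.41 + 2×-0.91) / 3 = (-2.230) / 3 = -0.743 V.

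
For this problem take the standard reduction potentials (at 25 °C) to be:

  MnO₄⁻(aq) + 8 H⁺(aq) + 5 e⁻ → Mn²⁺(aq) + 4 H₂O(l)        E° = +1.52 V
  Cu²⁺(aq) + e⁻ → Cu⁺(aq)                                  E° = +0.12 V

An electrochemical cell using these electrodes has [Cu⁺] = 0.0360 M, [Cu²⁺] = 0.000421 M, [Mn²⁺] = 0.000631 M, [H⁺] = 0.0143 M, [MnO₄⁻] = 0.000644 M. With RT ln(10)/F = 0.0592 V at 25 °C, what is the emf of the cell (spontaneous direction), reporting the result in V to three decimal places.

+1.340 V

MnO₄⁻/Mn²⁺ is the cathode (higher E°), Cu²⁺/Cu⁺ the anode: E°cell = +1.52 − (+0.12) = +1.40 V, n = 5.
Overall: MnO₄⁻(aq) + 8 H⁺(aq) + 5 Cu⁺(aq) → Mn²⁺(aq) + 4 H₂O(l) + 5 Cu²⁺(aq)
Q = [Mn²⁺]·[Cu²⁺]^5 / ([MnO₄⁻]·[H⁺]^8·[Cu⁺]^5); log Q = 5.088.
E = E° − (0.0592/n) log Q = +1.40 − (0.0592/5)(5.088) = +1.340 V.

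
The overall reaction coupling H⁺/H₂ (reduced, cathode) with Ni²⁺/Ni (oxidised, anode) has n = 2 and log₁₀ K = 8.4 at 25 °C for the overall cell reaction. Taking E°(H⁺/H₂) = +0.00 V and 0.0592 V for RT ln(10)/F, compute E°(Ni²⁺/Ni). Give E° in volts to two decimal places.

E°cell = (0.0592/n)·log K = (0.0592/2)(8.4) = +0.249 V.
Since H⁺/H₂ is the cathode and Ni²⁺/Ni the anode, E°cell = E°(H⁺/H₂) − E°(Ni²⁺/Ni).
So E°(Ni²⁺/Ni) = E°(H⁺/H₂) − E°cell = (+0.00) − (+0.249) = -0.25 V.

-0.25 V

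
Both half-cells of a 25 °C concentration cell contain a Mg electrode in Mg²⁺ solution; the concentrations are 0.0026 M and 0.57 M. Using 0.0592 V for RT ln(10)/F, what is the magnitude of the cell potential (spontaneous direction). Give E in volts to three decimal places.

+0.069 V

For a concentration cell E°cell = 0. The 0.57 M side is the cathode (reduction is favoured where [Mg²⁺] is higher).
With n = 2, E = −(0.0592/2) log([Mg²⁺]ₐₙ/[Mg²⁺]꜀ₐₜ) = −(0.0592/2) log(0.0026/0.57) = −(0.0592/2)(-2.341) = +0.069 V.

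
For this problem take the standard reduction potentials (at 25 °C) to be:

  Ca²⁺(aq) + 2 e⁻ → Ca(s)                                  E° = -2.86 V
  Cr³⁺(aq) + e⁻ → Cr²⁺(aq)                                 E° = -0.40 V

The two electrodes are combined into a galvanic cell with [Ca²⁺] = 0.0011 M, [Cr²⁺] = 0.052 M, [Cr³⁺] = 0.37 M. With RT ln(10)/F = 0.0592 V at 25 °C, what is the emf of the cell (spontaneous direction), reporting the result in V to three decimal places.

+2.598 V

Cr³⁺/Cr²⁺ is the cathode (higher E°), Ca²⁺/Ca the anode: E°cell = -0.40 − (-2.86) = +2.46 V, n = 2.
Overall: 2 Cr³⁺(aq) + Ca(s) → 2 Cr²⁺(aq) + Ca²⁺(aq)
Q = [Cr²⁺]^2·[Ca²⁺] / ([Cr³⁺]^2); log Q = -4.663.
E = E° − (0.0592/n) log Q = +2.46 − (0.0592/2)(-4.663) = +2.598 V.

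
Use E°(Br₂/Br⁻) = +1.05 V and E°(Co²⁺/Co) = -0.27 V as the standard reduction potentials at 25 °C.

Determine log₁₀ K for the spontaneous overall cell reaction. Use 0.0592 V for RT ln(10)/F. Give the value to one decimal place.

Cathode: Br₂/Br⁻; anode: Co²⁺/Co. E°cell = +1.32 V, n = 2.
log K = nE°cell / 0.0592 = (2)(+1.32) / 0.0592 = 44.6.

44.6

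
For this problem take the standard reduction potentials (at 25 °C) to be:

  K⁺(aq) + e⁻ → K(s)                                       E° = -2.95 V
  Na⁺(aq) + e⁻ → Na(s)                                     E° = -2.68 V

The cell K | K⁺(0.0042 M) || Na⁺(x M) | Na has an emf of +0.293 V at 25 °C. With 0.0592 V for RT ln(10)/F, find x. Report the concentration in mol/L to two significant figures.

0.010 M

Na⁺/Na is the cathode, K⁺/K the anode: E°cell = +0.27 V, n = 1.
Overall reaction: Na⁺(aq) + K(s) → Na(s) + K⁺(aq); Q = [K⁺]^1/[Na⁺]^1.
From E = E° − (0.0592/n) log Q: log Q = (E° − E)·n/0.0592 = (+0.27 − (+0.293))·1/0.0592 = -0.3885.
So 1·log[Na⁺] = 1·log(0.0042) − log Q = -2.3768 − (-0.3885) = -1.9883; [Na⁺] = 10^(-1.9883) ≈ 0.010 M.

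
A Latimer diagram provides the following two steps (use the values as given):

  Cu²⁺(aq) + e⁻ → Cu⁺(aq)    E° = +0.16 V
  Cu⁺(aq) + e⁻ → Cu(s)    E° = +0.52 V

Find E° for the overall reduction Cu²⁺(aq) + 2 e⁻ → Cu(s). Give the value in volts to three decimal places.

Since ΔG° = −nFE° is additive over sequential reductions, n₃E°₃ = n₁E°₁ + n₂E°₂.
E°₃ = (1×+0.16 + 1×+0.52) / 2 = (+0.680) / 2 = +0.340 V.

+0.340 V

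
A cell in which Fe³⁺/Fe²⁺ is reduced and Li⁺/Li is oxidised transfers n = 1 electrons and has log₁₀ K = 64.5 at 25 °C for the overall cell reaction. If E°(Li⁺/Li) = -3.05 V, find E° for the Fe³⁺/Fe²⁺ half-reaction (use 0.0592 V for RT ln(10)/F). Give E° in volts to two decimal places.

+0.77 V

E°cell = (0.0592/n)·log K = (0.0592/1)(64.5) = +3.818 V.
Since Fe³⁺/Fe²⁺ is the cathode and Li⁺/Li the anode, E°cell = E°(Fe³⁺/Fe²⁺) − E°(Li⁺/Li).
So E°(Fe³⁺/Fe²⁺) = E°cell + E°(Li⁺/Li) = +3.818 + (-3.05) = +0.77 V.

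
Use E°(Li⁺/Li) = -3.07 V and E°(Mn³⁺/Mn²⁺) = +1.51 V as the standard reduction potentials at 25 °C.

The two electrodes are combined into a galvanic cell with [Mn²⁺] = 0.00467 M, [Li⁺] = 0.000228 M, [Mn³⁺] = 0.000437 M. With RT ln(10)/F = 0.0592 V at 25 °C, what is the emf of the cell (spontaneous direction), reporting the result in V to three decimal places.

+4.735 V

Mn³⁺/Mn²⁺ is the cathode (higher E°), Li⁺/Li the anode: E°cell = +1.51 − (-3.07) = +4.58 V, n = 1.
Overall: Mn³⁺(aq) + Li(s) → Mn²⁺(aq) + Li⁺(aq)
Q = [Mn²⁺]·[Li⁺] / ([Mn³⁺]); log Q = -2.613.
E = E° − (0.0592/n) log Q = +4.58 − (0.0592/1)(-2.613) = +4.735 V.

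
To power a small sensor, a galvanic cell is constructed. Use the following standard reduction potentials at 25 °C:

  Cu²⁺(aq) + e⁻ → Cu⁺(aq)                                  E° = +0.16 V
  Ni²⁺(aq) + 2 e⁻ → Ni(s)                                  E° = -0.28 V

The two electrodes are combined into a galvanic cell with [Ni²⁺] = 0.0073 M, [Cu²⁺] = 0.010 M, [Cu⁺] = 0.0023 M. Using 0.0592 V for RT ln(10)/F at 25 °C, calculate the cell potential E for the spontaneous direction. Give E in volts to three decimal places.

+0.541 V

Cu²⁺/Cu⁺ is the cathode (higher E°), Ni²⁺/Ni the anode: E°cell = +0.16 − (-0.28) = +0.44 V, n = 2.
Overall: 2 Cu²⁺(aq) + Ni(s) → 2 Cu⁺(aq) + Ni²⁺(aq)
Q = [Cu⁺]^2·[Ni²⁺] / ([Cu²⁺]^2); log Q = -3.413.
E = E° − (0.0592/n) log Q = +0.44 − (0.0592/2)(-3.413) = +0.541 V.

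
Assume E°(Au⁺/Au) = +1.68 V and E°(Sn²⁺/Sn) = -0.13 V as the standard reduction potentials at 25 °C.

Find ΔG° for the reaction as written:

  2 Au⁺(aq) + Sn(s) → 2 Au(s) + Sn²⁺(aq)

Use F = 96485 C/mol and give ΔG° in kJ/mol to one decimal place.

-349.3 kJ/mol

As written, Au⁺/Au is reduced (cathode) and Sn²⁺/Sn is oxidised (anode), so E°cell = (+1.68) − (-0.13) = +1.81 V.
Balancing electrons gives n = 2.
ΔG° = −nFE° = −(2)(96485)(+1.81) = -349,276 J = -349.3 kJ/mol.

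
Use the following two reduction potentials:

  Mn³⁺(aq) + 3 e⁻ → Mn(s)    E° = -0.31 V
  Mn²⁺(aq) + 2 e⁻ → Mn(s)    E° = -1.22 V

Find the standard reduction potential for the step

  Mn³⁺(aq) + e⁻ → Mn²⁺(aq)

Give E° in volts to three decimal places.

+1.510 V

Sequential free energies add, so n₃E°₃ = n₁E°₁ + n₂E°₂.
With n₃ = 3, and the known step contributing 2×(-1.22) V, the unknown satisfies 1·E° = 3×(-0.31) − 2×(-1.22) = +1.510.
E° = +1.510 / 1 = +1.510 V.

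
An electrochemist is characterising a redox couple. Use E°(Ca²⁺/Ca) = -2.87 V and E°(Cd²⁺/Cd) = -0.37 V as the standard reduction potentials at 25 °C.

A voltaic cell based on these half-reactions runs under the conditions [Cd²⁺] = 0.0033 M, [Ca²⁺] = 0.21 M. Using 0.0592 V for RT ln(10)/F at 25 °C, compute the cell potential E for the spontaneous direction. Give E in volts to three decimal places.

Cd²⁺/Cd is the cathode (higher E°), Ca²⁺/Ca the anode: E°cell = -0.37 − (-2.87) = +2.50 V, n = 2.
Overall: Cd²⁺(aq) + Ca(s) → Cd(s) + Ca²⁺(aq)
Q = [Ca²⁺] / ([Cd²⁺]); log Q = 1.804.
E = E° − (0.0592/n) log Q = +2.50 − (0.0592/2)(1.804) = +2.447 V.

+2.447 V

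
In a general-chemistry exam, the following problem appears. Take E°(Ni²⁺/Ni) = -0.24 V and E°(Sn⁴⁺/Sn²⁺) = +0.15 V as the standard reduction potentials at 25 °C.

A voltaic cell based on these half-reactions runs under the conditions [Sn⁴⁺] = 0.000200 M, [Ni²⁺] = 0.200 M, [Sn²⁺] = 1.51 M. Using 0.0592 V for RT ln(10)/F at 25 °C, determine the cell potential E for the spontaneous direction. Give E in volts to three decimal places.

+0.296 V

Sn⁴⁺/Sn²⁺ is the cathode (higher E°), Ni²⁺/Ni the anode: E°cell = +0.15 − (-0.24) = +0.39 V, n = 2.
Overall: Sn⁴⁺(aq) + Ni(s) → Sn²⁺(aq) + Ni²⁺(aq)
Q = [Sn²⁺]·[Ni²⁺] / ([Sn⁴⁺]); log Q = 3.179.
E = E° − (0.0592/n) log Q = +0.39 − (0.0592/2)(3.179) = +0.296 V.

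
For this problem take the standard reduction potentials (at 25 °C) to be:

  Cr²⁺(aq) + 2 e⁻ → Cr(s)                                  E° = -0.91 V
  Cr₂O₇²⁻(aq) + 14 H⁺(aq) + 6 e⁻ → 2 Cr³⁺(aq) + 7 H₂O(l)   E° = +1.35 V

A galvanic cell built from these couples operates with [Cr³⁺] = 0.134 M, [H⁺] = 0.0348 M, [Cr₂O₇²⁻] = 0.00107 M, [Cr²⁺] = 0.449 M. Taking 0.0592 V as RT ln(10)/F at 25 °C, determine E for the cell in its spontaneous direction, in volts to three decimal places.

Cr₂O₇²⁻/Cr³⁺ is the cathode (higher E°), Cr²⁺/Cr the anode: E°cell = +1.35 − (-0.91) = +2.26 V, n = 6.
Overall: Cr₂O₇²⁻(aq) + 14 H⁺(aq) + 3 Cr(s) → 2 Cr³⁺(aq) + 7 H₂O(l) + 3 Cr²⁺(aq)
Q = [Cr³⁺]^2·[Cr²⁺]^3 / ([Cr₂O₇²⁻]·[H⁺]^14); log Q = 20.599.
E = E° − (0.0592/n) log Q = +2.26 − (0.0592/6)(20.599) = +2.057 V.

+2.057 V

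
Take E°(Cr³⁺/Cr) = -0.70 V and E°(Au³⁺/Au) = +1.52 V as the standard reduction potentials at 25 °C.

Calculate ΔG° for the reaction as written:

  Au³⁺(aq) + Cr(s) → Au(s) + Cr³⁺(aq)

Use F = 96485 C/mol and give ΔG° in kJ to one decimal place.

As written, Au³⁺/Au is reduced (cathode) and Cr³⁺/Cr is oxidised (anode), so E°cell = (+1.52) − (-0.70) = +2.22 V.
Balancing electrons gives n = 3.
ΔG° = −nFE° = −(3)(96485)(+2.22) = -642,590 J = -642.6 kJ.

-642.6 kJ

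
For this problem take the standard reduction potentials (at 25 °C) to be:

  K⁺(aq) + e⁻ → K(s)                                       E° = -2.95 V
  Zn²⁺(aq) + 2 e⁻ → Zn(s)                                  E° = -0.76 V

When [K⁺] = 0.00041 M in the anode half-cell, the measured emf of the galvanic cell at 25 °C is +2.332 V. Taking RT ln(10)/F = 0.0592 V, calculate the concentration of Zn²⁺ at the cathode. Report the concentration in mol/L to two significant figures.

0.011 M

Zn²⁺/Zn is the cathode, K⁺/K the anode: E°cell = +2.19 V, n = 2.
Overall reaction: Zn²⁺(aq) + 2 K(s) → Zn(s) + 2 K⁺(aq); Q = [K⁺]^2/[Zn²⁺]^1.
From E = E° − (0.0592/n) log Q: log Q = (E° − E)·n/0.0592 = (+2.19 − (+2.332))·2/0.0592 = -4.7973.
So 1·log[Zn²⁺] = 2·log(0.00041) − log Q = -6.7744 − (-4.7973) = -1.9771; [Zn²⁺] = 10^(-1.9771) ≈ 0.011 M.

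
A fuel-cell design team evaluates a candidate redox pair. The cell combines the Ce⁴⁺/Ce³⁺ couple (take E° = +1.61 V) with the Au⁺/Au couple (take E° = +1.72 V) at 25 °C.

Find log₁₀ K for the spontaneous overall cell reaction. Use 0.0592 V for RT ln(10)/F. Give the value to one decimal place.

1.9

Cathode: Au⁺/Au; anode: Ce⁴⁺/Ce³⁺. E°cell = +0.11 V, n = 1.
log K = nE°cell / 0.0592 = (1)(+0.11) / 0.0592 = 1.9.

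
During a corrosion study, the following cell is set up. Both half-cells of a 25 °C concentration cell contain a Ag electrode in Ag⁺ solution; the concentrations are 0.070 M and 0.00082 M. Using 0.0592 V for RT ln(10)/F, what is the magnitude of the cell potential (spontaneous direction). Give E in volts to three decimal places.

+0.114 V

For a concentration cell E°cell = 0. The 0.070 M side is the cathode (reduction is favoured where [Ag⁺] is higher).
With n = 1, E = −(0.0592/1) log([Ag⁺]ₐₙ/[Ag⁺]꜀ₐₜ) = −(0.0592/1) log(0.00082/0.07) = −(0.0592/1)(-1.931) = +0.114 V.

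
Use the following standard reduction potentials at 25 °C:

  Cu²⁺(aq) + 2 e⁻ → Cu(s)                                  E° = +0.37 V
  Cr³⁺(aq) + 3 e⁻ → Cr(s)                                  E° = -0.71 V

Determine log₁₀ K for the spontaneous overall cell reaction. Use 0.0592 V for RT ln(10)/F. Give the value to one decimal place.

109.5

Cathode: Cu²⁺/Cu; anode: Cr³⁺/Cr. E°cell = +1.08 V, n = 6.
log K = nE°cell / 0.0592 = (6)(+1.08) / 0.0592 = 109.5.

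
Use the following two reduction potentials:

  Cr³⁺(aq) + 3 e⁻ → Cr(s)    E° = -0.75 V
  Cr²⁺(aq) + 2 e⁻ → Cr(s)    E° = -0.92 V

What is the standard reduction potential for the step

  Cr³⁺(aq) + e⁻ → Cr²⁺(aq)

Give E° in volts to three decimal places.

-0.410 V

Sequential free energies add, so n₃E°₃ = n₁E°₁ + n₂E°₂.
With n₃ = 3, and the known step contributing 2×(-0.92) V, the unknown satisfies 1·E° = 3×(-0.75) − 2×(-0.92) = -0.410.
E° = -0.410 / 1 = -0.410 V.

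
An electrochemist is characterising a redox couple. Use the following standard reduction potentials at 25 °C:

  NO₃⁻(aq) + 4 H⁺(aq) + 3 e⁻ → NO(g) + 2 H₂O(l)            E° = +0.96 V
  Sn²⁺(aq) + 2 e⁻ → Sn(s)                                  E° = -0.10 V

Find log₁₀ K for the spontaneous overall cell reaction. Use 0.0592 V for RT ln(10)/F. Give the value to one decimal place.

107.4

Cathode: NO₃⁻/NO; anode: Sn²⁺/Sn. E°cell = +1.06 V, n = 6.
log K = nE°cell / 0.0592 = (6)(+1.06) / 0.0592 = 107.4.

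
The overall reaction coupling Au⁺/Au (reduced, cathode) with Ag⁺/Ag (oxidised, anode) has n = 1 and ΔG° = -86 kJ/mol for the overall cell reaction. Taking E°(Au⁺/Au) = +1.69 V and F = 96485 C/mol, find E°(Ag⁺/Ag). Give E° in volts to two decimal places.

+0.80 V

E°cell = −ΔG°/(nF) = −(-86×10³)/((1)(96485)) = +0.891 V.
Since Au⁺/Au is the cathode and Ag⁺/Ag the anode, E°cell = E°(Au⁺/Au) − E°(Ag⁺/Ag).
So E°(Ag⁺/Ag) = E°(Au⁺/Au) − E°cell = (+1.69) − (+0.891) = +0.80 V.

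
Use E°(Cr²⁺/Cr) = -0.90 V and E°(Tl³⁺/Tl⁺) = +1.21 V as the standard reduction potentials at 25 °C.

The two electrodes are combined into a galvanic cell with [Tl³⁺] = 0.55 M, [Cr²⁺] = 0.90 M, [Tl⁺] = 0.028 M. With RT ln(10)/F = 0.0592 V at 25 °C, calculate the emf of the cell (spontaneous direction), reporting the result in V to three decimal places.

+2.150 V

Tl³⁺/Tl⁺ is the cathode (higher E°), Cr²⁺/Cr the anode: E°cell = +1.21 − (-0.90) = +2.11 V, n = 2.
Overall: Tl³⁺(aq) + Cr(s) → Tl⁺(aq) + Cr²⁺(aq)
Q = [Tl⁺]·[Cr²⁺] / ([Tl³⁺]); log Q = -1.339.
E = E° − (0.0592/n) log Q = +2.11 − (0.0592/2)(-1.339) = +2.150 V.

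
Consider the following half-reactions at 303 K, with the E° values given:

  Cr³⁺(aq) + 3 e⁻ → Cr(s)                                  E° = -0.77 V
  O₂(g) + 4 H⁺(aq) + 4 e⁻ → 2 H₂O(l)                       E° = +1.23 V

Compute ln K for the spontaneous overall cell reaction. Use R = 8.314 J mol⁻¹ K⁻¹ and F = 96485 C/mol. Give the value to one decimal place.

Cathode: O₂/H₂O; anode: Cr³⁺/Cr. E°cell = (+1.23) − (-0.77) = +2.00 V, with n = 12.
ΔG° = −nFE° = −RT ln K, so ln K = nFE°/(RT) = (12)(96485)(+2.00) / ((8.314)(303)) = 919.218.

919.2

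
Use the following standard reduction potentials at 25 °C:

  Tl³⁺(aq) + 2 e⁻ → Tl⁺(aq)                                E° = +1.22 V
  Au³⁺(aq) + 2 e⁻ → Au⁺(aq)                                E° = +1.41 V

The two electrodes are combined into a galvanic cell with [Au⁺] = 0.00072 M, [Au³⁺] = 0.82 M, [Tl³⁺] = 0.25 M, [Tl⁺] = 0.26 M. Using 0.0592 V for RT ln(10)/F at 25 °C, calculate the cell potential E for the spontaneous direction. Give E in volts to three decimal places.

+0.281 V

Au³⁺/Au⁺ is the cathode (higher E°), Tl³⁺/Tl⁺ the anode: E°cell = +1.41 − (+1.22) = +0.19 V, n = 2.
Overall: Au³⁺(aq) + Tl⁺(aq) → Au⁺(aq) + Tl³⁺(aq)
Q = [Au⁺]·[Tl³⁺] / ([Au³⁺]·[Tl⁺]); log Q = -3.074.
E = E° − (0.0592/n) log Q = +0.19 − (0.0592/2)(-3.074) = +0.281 V.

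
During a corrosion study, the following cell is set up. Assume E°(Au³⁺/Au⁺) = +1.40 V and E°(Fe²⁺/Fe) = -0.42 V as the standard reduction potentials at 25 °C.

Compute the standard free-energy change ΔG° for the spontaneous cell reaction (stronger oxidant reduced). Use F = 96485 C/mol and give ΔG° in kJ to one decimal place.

Au³⁺/Au⁺ (E° = +1.40 V) is the cathode; Fe²⁺/Fe (E° = -0.42 V) is the anode, so E°cell = +1.82 V.
Balancing electrons gives n = 2 (lcm of 2 and 2).
ΔG° = −nFE° = −(2)(96485)(+1.82) = -351,205 J = -351.2 kJ.

-351.2 kJ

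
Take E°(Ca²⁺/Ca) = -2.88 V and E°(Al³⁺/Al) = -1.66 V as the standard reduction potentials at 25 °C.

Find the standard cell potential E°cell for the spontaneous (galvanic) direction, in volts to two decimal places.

+1.22 V

The Al³⁺/Al couple has the higher reduction potential, so it is the cathode; Ca²⁺/Ca is oxidised at the anode.
E°cell = E°(cathode) − E°(anode) = (-1.66) − (-2.88) = +1.22 V.
Since E°cell > 0, the reaction is spontaneous under standard conditions.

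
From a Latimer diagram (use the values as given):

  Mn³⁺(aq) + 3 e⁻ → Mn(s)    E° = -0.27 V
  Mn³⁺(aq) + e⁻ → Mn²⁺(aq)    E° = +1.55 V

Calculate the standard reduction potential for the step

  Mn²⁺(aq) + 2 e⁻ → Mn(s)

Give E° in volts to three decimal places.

Sequential free energies add, so n₃E°₃ = n₁E°₁ + n₂E°₂.
With n₃ = 3, and the known step contributing 1×(+1.55) V, the unknown satisfies 2·E° = 3×(-0.27) − 1×(+1.55) = -2.360.
E° = -2.360 / 2 = -1.180 V.

-1.180 V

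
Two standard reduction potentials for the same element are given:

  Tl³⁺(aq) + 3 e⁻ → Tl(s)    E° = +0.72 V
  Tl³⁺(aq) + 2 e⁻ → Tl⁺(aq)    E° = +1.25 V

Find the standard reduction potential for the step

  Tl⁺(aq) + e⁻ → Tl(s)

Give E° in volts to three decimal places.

Sequential free energies add, so n₃E°₃ = n₁E°₁ + n₂E°₂.
With n₃ = 3, and the known step contributing 2×(+1.25) V, the unknown satisfies 1·E° = 3×(+0.72) − 2×(+1.25) = -0.340.
E° = -0.340 / 1 = -0.340 V.

-0.340 V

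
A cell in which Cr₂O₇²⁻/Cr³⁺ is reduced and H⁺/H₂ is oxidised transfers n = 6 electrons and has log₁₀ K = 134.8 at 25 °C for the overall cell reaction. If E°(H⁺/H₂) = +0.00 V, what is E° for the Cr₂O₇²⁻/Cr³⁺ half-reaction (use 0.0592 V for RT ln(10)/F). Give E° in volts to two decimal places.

+1.33 V

E°cell = (0.0592/n)·log K = (0.0592/6)(134.8) = +1.330 V.
Since Cr₂O₇²⁻/Cr³⁺ is the cathode and H⁺/H₂ the anode, E°cell = E°(Cr₂O₇²⁻/Cr³⁺) − E°(H⁺/H₂).
So E°(Cr₂O₇²⁻/Cr³⁺) = E°cell + E°(H⁺/H₂) = +1.330 + (+0.00) = +1.33 V.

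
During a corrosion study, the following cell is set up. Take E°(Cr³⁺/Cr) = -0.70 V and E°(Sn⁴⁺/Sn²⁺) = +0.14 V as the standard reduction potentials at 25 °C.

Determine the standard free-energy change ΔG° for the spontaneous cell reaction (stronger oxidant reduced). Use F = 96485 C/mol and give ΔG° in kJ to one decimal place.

-486.3 kJ

Sn⁴⁺/Sn²⁺ (E° = +0.14 V) is the cathode; Cr³⁺/Cr (E° = -0.70 V) is the anode, so E°cell = +0.84 V.
Balancing electrons gives n = 6 (lcm of 2 and 3).
ΔG° = −nFE° = −(6)(96485)(+0.84) = -486,284 J = -486.3 kJ.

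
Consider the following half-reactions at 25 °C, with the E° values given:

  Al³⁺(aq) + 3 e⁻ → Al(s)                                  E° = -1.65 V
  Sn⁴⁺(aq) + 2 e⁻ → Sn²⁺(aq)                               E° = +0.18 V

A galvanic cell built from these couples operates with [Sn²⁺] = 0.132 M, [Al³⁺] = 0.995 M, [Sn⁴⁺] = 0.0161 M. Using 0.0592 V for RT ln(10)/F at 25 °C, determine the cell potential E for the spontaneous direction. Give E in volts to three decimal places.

Sn⁴⁺/Sn²⁺ is the cathode (higher E°), Al³⁺/Al the anode: E°cell = +0.18 − (-1.65) = +1.83 V, n = 6.
Overall: 3 Sn⁴⁺(aq) + 2 Al(s) → 3 Sn²⁺(aq) + 2 Al³⁺(aq)
Q = [Sn²⁺]^3·[Al³⁺]^2 / ([Sn⁴⁺]^3); log Q = 2.737.
E = E° − (0.0592/n) log Q = +1.83 − (0.0592/6)(2.737) = +1.803 V.

+1.803 V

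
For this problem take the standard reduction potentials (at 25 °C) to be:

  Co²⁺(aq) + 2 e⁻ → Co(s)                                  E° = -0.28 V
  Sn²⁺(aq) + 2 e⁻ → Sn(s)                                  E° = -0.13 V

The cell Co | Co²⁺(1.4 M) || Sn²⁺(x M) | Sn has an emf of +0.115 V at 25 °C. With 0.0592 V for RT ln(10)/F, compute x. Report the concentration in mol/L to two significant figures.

Sn²⁺/Sn is the cathode, Co²⁺/Co the anode: E°cell = +0.15 V, n = 2.
Overall reaction: Sn²⁺(aq) + Co(s) → Sn(s) + Co²⁺(aq); Q = [Co²⁺]^1/[Sn²⁺]^1.
From E = E° − (0.0592/n) log Q: log Q = (E° − E)·n/0.0592 = (+0.15 − (+0.115))·2/0.0592 = 1.1824.
So 1·log[Sn²⁺] = 1·log(1.4) − log Q = 0.1461 − (1.1824) = -1.0363; [Sn²⁺] = 10^(-1.0363) ≈ 0.092 M.

0.092 M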